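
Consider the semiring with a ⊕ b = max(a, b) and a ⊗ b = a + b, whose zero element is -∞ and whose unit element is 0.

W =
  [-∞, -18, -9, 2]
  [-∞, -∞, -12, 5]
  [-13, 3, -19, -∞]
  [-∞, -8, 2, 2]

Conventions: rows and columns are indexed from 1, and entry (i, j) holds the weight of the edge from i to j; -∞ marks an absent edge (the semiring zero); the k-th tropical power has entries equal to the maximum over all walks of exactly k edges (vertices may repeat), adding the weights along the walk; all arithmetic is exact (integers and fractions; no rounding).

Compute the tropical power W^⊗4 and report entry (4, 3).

W^⊗2:
  [-22, -6, 4, 4]
  [-25, -3, 7, 7]
  [-32, -16, -9, 8]
  [-11, 5, 4, 4]
W^⊗3:
  [-9, 7, 6, 6]
  [-6, 10, 9, 9]
  [-22, 0, 10, 10]
  [-9, 7, 6, 10]
W^⊗4:
  [-7, 9, 8, 12]
  [-4, 12, 11, 15]
  [-3, 13, 12, 12]
  [-7, 9, 12, 12]
Key observation: the optimum is the walk 4->3->2->4->3, with weight 2 + 3 + 5 + 2 = 12.
Optimal value attained by: walk 4->3->2->4->3.
Answer: (W^⊗4)[4][3] = 12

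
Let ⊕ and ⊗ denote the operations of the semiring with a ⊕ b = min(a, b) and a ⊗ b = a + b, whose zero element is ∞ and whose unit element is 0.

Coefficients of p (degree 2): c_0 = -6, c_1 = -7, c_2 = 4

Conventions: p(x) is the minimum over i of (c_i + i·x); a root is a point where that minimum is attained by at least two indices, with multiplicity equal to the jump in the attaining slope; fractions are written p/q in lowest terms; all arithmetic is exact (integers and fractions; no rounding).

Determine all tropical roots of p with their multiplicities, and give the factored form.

hull edge (i=0, c=-6) to (i=1, c=-7): slope -1, span 1
hull edge (i=1, c=-7) to (i=2, c=4): slope 11, span 1
Factored form: p(x) = 4 ⊗ (x ⊕ (-11)) ⊗ (x ⊕ 1)
Answer: roots = -11 (mult 1), 1 (mult 1)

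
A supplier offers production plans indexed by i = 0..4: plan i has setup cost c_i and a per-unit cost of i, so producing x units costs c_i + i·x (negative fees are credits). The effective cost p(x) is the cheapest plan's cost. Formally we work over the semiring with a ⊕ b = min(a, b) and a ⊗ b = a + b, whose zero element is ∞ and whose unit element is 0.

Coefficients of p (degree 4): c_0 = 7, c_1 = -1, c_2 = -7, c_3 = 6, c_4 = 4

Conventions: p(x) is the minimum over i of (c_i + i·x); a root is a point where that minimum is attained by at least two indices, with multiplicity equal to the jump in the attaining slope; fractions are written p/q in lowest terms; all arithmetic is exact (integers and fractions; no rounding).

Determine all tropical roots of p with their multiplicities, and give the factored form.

hull edge (i=0, c=7) to (i=1, c=-1): slope -8, span 1
hull edge (i=1, c=-1) to (i=2, c=-7): slope -6, span 1
hull edge (i=2, c=-7) to (i=4, c=4): slope 11/2, span 2
Factored form: p(x) = 4 ⊗ (x ⊕ (-11/2)) ⊗ (x ⊕ (-11/2)) ⊗ (x ⊕ 6) ⊗ (x ⊕ 8)
Answer: roots = -11/2 (mult 2), 6 (mult 1), 8 (mult 1)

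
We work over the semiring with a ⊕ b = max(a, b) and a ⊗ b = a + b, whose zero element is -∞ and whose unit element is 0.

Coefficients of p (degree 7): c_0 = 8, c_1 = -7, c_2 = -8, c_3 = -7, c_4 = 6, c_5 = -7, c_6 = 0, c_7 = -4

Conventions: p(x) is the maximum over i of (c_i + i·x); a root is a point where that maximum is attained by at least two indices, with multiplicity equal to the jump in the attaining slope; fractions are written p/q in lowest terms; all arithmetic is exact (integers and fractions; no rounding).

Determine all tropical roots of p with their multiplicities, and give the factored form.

hull edge (i=0, c=8) to (i=4, c=6): slope -1/2, span 4
hull edge (i=4, c=6) to (i=6, c=0): slope -3, span 2
hull edge (i=6, c=0) to (i=7, c=-4): slope -4, span 1
Factored form: p(x) = -4 ⊗ (x ⊕ 1/2) ⊗ (x ⊕ 1/2) ⊗ (x ⊕ 1/2) ⊗ (x ⊕ 1/2) ⊗ (x ⊕ 3) ⊗ (x ⊕ 3) ⊗ (x ⊕ 4)
Answer: roots = 1/2 (mult 4), 3 (mult 2), 4 (mult 1)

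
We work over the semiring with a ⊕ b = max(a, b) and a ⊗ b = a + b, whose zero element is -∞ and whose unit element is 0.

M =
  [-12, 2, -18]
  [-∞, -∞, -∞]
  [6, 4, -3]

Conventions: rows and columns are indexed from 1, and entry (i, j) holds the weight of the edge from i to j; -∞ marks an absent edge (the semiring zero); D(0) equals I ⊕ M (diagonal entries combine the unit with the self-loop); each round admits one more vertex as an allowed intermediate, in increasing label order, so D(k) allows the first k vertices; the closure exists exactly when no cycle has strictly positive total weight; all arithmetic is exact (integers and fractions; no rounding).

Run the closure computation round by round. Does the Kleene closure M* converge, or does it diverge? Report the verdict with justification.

D(0):
  [0, 2, -18]
  [-∞, 0, -∞]
  [6, 4, 0]
D(1):
  [0, 2, -18]
  [-∞, 0, -∞]
  [6, 8, 0]
D(2):
  [0, 2, -18]
  [-∞, 0, -∞]
  [6, 8, 0]
D(3):
  [0, 2, -18]
  [-∞, 0, -∞]
  [6, 8, 0]
Key observation: every diagonal entry stays at the unit through all rounds, so no improving cycle exists.
Answer: CONVERGES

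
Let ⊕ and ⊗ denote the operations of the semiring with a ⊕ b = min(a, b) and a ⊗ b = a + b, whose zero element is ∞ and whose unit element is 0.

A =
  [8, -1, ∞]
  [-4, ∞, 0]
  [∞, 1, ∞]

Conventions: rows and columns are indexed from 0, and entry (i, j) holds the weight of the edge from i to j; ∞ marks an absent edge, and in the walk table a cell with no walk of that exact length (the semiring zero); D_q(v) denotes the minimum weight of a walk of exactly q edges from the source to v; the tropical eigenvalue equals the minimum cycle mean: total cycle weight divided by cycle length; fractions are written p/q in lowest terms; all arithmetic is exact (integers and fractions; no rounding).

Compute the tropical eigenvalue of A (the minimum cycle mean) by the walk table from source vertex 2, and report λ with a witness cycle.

q=0: [∞, ∞, 0]
q=1: [∞, 1, ∞]
q=2: [-3, ∞, 1]
q=3: [5, -4, ∞]
Optimal cycle mean attained by: cycle 0->1->0, total (-1) + (-4), length 2.
Answer: λ = -5/2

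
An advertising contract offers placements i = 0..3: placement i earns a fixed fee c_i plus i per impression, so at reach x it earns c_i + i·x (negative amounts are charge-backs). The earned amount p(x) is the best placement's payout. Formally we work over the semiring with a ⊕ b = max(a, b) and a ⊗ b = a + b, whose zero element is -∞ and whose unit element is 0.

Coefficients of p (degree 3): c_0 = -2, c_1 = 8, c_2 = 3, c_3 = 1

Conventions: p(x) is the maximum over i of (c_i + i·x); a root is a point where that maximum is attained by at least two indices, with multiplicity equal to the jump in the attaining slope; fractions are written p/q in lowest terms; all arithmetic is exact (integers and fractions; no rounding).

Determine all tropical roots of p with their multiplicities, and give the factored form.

hull edge (i=0, c=-2) to (i=1, c=8): slope 10, span 1
hull edge (i=1, c=8) to (i=3, c=1): slope -7/2, span 2
Factored form: p(x) = 1 ⊗ (x ⊕ (-10)) ⊗ (x ⊕ 7/2) ⊗ (x ⊕ 7/2)
Answer: roots = -10 (mult 1), 7/2 (mult 2)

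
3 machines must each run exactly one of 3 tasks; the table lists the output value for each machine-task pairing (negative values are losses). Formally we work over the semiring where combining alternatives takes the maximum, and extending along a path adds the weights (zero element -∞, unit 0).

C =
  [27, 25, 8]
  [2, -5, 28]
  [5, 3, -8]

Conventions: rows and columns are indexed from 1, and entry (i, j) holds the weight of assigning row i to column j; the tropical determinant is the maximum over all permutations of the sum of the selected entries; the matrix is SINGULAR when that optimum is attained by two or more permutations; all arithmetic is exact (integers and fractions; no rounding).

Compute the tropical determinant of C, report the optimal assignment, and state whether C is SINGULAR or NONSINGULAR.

σ = (1, 2, 3): 27 + (-5) + (-8) = 14
σ = (1, 3, 2): 27 + 28 + 3 = 58
σ = (2, 1, 3): 25 + 2 + (-8) = 19
σ = (2, 3, 1): 25 + 28 + 5 = 58
σ = (3, 1, 2): 8 + 2 + 3 = 13
σ = (3, 2, 1): 8 + (-5) + 5 = 8
Optimal value attained by: σ = (1, 3, 2).
Answer: det⊕(C) = 58; verdict: SINGULAR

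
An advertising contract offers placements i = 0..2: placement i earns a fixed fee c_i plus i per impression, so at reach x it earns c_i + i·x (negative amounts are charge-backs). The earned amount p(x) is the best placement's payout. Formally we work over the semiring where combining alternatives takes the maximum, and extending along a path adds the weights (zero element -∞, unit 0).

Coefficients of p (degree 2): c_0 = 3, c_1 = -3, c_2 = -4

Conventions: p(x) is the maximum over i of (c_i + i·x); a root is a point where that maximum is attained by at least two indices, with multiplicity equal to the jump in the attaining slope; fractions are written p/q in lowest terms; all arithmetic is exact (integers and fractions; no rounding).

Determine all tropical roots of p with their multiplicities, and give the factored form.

hull edge (i=0, c=3) to (i=2, c=-4): slope -7/2, span 2
Factored form: p(x) = -4 ⊗ (x ⊕ 7/2) ⊗ (x ⊕ 7/2)
Answer: roots = 7/2 (mult 2)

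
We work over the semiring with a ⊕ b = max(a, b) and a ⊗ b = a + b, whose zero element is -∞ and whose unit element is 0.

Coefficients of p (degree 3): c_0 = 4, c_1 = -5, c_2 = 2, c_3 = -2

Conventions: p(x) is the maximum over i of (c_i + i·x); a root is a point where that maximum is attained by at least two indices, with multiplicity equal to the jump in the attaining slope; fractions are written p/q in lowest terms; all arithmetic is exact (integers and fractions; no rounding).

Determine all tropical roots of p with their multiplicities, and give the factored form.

hull edge (i=0, c=4) to (i=2, c=2): slope -1, span 2
hull edge (i=2, c=2) to (i=3, c=-2): slope -4, span 1
Factored form: p(x) = -2 ⊗ (x ⊕ 1) ⊗ (x ⊕ 1) ⊗ (x ⊕ 4)
Answer: roots = 1 (mult 2), 4 (mult 1)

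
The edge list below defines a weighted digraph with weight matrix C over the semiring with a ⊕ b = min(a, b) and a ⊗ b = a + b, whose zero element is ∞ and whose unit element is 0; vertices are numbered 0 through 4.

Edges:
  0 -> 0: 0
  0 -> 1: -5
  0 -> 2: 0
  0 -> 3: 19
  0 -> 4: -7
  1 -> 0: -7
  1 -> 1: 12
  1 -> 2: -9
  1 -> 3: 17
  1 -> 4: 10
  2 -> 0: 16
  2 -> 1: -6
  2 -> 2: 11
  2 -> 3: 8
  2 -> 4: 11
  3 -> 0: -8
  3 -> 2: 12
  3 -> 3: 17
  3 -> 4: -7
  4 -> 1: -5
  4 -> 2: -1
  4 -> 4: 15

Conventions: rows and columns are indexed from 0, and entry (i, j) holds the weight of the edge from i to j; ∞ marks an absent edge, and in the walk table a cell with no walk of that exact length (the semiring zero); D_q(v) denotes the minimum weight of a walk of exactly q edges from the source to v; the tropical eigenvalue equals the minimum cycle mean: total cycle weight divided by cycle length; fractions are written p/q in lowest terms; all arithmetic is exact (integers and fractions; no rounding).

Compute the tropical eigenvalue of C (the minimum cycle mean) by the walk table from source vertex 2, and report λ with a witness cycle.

q=0: [∞, ∞, 0, ∞, ∞]
q=1: [16, -6, 11, 8, 11]
q=2: [-13, 5, -15, 11, 1]
q=3: [-13, -21, -13, -7, -20]
q=4: [-28, -25, -30, -5, -20]
q=5: [-32, -36, -34, -22, -35]
Optimal cycle mean attained by: cycle 1->2->1, total (-9) + (-6), length 2.
Answer: λ = -15/2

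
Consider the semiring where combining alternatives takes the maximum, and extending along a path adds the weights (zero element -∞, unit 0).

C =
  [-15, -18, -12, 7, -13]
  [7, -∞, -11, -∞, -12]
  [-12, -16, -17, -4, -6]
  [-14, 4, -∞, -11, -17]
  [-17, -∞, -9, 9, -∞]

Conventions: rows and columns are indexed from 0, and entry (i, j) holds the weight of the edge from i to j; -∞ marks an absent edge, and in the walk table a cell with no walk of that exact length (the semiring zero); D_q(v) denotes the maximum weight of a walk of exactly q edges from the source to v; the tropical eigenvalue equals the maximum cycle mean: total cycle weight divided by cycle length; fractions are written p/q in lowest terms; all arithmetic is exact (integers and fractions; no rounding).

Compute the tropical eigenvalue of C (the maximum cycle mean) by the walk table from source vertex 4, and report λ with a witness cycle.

q=0: [-∞, -∞, -∞, -∞, 0]
q=1: [-17, -∞, -9, 9, -∞]
q=2: [-5, 13, -26, -2, -8]
q=3: [20, 2, 2, 2, 1]
q=4: [9, 6, 8, 27, 7]
q=5: [13, 31, -2, 16, 10]
Optimal cycle mean attained by: cycle 0->3->1->0, total 7 + 4 + 7, length 3.
Answer: λ = 6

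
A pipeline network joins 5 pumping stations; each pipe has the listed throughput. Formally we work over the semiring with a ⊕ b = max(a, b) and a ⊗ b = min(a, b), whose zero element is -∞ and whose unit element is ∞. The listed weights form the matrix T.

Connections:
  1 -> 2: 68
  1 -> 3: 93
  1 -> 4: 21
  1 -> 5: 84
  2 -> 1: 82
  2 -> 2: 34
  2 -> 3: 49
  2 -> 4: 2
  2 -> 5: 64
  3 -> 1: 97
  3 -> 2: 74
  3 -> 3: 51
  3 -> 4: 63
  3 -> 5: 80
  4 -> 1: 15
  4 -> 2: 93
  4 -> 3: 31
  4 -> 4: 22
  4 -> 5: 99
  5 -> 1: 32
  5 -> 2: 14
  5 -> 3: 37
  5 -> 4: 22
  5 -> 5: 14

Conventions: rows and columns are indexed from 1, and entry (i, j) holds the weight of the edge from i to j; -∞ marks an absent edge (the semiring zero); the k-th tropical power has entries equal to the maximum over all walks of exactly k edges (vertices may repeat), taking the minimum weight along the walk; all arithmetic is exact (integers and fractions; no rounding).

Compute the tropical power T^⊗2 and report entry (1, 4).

T^⊗2:
  [93, 74, 51, 63, 80]
  [49, 68, 82, 49, 82]
  [74, 68, 93, 51, 84]
  [82, 34, 49, 31, 64]
  [37, 37, 37, 37, 37]
Key observation: the optimum is the walk 1->3->4, with weight 93 min 63 = 63.
Optimal value attained by: walk 1->3->4.
Answer: (T^⊗2)[1][4] = 63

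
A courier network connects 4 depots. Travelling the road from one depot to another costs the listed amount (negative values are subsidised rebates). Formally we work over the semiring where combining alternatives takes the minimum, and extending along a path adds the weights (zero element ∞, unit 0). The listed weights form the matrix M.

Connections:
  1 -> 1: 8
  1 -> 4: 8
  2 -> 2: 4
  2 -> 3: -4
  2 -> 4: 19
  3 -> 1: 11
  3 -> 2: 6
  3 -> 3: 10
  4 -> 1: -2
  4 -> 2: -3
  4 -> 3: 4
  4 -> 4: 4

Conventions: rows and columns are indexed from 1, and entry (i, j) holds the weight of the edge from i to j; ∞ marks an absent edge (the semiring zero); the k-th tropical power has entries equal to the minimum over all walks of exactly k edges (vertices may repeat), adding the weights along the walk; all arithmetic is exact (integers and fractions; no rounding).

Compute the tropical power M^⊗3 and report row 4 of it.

M^⊗2:
  [6, 5, 12, 12]
  [7, 2, 0, 23]
  [19, 10, 2, 19]
  [2, 1, -7, 6]
M^⊗3:
  [10, 9, 1, 14]
  [11, 6, -2, 15]
  [13, 8, 6, 23]
  [4, -1, -3, 10]
Answer: row 4 of M^⊗3 = [4, -1, -3, 10]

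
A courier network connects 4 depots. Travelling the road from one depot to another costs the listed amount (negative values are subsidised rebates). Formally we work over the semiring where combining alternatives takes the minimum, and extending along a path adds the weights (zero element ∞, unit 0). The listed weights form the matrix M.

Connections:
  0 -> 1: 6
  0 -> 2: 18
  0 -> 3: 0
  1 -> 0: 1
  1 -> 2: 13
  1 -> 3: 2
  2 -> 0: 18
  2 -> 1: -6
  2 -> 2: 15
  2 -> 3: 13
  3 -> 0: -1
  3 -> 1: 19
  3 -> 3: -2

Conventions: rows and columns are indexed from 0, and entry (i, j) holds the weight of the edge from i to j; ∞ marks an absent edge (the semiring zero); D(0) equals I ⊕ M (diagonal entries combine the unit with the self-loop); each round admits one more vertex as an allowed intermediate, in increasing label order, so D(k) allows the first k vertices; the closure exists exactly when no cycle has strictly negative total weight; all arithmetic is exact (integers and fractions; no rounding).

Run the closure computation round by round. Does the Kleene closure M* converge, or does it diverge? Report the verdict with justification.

Detection: at round 0, diagonal entry (3, 3) turns strictly negative.
Key observation: the cycle 3->3 has total weight (-2), which is strictly negative.
Answer: DIVERGES — negative cycle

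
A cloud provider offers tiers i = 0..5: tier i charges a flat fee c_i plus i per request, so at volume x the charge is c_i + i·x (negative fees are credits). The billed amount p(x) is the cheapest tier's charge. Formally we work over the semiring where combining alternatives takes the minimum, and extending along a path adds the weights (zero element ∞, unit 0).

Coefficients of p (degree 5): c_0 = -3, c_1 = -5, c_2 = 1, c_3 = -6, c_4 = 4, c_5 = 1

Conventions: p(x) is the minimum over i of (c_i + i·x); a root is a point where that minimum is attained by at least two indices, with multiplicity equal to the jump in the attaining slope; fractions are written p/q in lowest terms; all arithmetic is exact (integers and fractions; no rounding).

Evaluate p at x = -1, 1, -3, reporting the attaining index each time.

p(-1) = min(-3+0·(-1)=-3, -5+1·(-1)=-6, 1+2·(-1)=-1, -6+3·(-1)=-9, 4+4·(-1)=0, 1+5·(-1)=-4) = -9 (attained by i=3)
p(1) = min(-3+0·1=-3, -5+1·1=-4, 1+2·1=3, -6+3·1=-3, 4+4·1=8, 1+5·1=6) = -4 (attained by i=1)
p(-3) = min(-3+0·(-3)=-3, -5+1·(-3)=-8, 1+2·(-3)=-5, -6+3·(-3)=-15, 4+4·(-3)=-8, 1+5·(-3)=-14) = -15 (attained by i=3)
Answer: p(-1) = -9; p(1) = -4; p(-3) = -15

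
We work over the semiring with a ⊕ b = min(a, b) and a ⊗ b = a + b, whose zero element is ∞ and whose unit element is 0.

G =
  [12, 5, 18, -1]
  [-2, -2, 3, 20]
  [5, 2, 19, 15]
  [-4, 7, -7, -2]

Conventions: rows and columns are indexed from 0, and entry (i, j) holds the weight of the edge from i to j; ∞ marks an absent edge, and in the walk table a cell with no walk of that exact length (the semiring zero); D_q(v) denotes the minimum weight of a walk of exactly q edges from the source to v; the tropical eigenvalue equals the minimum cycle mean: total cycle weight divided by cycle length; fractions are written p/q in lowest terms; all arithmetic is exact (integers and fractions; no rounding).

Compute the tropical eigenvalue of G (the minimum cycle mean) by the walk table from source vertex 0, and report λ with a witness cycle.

q=0: [0, ∞, ∞, ∞]
q=1: [12, 5, 18, -1]
q=2: [-5, 3, -8, -3]
q=3: [-7, -6, -10, -6]
q=4: [-10, -8, -13, -8]
Optimal cycle mean attained by: cycle 0->3->0, total (-1) + (-4), length 2.
Answer: λ = -5/2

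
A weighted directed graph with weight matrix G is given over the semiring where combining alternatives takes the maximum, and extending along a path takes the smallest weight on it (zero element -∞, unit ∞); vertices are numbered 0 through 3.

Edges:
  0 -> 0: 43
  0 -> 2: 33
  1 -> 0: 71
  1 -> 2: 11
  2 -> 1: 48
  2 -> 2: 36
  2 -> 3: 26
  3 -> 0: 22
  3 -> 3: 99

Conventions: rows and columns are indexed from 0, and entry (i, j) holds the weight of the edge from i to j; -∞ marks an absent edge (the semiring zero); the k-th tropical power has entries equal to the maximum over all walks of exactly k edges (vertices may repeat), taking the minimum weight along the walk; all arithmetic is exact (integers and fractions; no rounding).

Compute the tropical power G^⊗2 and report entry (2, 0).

G^⊗2:
  [43, 33, 33, 26]
  [43, 11, 33, 11]
  [48, 36, 36, 26]
  [22, -∞, 22, 99]
Key observation: the optimum is the walk 2->1->0, with weight 48 min 71 = 48.
Optimal value attained by: walk 2->1->0.
Answer: (G^⊗2)[2][0] = 48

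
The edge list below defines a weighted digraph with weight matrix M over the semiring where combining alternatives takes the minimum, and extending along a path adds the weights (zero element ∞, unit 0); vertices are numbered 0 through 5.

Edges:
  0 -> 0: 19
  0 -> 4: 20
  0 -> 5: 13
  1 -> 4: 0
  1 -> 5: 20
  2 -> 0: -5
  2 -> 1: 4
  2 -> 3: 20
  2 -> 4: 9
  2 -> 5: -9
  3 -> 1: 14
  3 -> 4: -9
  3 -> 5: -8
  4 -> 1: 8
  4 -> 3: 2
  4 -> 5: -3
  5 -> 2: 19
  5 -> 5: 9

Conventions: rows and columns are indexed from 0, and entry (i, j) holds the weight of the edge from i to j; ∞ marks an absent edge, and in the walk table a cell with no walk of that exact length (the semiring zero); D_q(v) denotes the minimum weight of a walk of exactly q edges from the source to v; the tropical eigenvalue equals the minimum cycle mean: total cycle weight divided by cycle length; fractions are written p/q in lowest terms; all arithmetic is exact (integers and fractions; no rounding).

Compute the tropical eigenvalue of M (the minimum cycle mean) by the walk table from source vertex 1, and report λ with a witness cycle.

q=0: [∞, 0, ∞, ∞, ∞, ∞]
q=1: [∞, ∞, ∞, ∞, 0, 20]
q=2: [∞, 8, 39, 2, ∞, -3]
q=3: [34, 16, 16, 59, -7, -6]
q=4: [11, 1, 13, -5, 16, -10]
q=5: [8, 9, 9, 18, -14, -13]
q=6: [4, -6, 6, -12, 9, -17]
Optimal cycle mean attained by: cycle 3->4->3, total (-9) + 2, length 2.
Answer: λ = -7/2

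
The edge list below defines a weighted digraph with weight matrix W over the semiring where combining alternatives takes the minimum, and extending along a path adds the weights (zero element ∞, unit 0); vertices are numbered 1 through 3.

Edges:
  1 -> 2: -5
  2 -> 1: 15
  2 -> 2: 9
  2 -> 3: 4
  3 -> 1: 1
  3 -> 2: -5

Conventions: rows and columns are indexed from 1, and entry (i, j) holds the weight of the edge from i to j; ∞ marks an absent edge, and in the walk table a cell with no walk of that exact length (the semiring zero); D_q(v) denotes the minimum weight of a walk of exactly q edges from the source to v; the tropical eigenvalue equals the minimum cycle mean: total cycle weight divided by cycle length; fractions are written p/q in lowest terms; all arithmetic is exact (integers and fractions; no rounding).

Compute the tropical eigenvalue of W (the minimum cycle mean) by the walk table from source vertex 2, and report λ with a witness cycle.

q=0: [∞, 0, ∞]
q=1: [15, 9, 4]
q=2: [5, -1, 13]
q=3: [14, 0, 3]
Optimal cycle mean attained by: cycle 2->3->2, total 4 + (-5), length 2.
Answer: λ = -1/2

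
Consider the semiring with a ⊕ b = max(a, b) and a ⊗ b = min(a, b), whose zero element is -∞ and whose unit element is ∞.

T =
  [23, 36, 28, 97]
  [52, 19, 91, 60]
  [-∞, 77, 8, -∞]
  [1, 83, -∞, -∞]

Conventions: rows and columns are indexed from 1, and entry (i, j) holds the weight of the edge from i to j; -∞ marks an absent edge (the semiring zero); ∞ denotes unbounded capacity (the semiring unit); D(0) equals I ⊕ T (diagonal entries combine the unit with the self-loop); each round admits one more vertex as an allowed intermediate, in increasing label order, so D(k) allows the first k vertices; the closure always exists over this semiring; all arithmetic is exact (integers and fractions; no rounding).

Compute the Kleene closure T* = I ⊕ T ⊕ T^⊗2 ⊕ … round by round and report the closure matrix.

D(0):
  [∞, 36, 28, 97]
  [52, ∞, 91, 60]
  [-∞, 77, ∞, -∞]
  [1, 83, -∞, ∞]
D(1):
  [∞, 36, 28, 97]
  [52, ∞, 91, 60]
  [-∞, 77, ∞, -∞]
  [1, 83, 1, ∞]
D(2):
  [∞, 36, 36, 97]
  [52, ∞, 91, 60]
  [52, 77, ∞, 60]
  [52, 83, 83, ∞]
D(3):
  [∞, 36, 36, 97]
  [52, ∞, 91, 60]
  [52, 77, ∞, 60]
  [52, 83, 83, ∞]
D(4):
  [∞, 83, 83, 97]
  [52, ∞, 91, 60]
  [52, 77, ∞, 60]
  [52, 83, 83, ∞]
Answer: T* = [[∞, 83, 83, 97], [52, ∞, 91, 60], [52, 77, ∞, 60], [52, 83, 83, ∞]]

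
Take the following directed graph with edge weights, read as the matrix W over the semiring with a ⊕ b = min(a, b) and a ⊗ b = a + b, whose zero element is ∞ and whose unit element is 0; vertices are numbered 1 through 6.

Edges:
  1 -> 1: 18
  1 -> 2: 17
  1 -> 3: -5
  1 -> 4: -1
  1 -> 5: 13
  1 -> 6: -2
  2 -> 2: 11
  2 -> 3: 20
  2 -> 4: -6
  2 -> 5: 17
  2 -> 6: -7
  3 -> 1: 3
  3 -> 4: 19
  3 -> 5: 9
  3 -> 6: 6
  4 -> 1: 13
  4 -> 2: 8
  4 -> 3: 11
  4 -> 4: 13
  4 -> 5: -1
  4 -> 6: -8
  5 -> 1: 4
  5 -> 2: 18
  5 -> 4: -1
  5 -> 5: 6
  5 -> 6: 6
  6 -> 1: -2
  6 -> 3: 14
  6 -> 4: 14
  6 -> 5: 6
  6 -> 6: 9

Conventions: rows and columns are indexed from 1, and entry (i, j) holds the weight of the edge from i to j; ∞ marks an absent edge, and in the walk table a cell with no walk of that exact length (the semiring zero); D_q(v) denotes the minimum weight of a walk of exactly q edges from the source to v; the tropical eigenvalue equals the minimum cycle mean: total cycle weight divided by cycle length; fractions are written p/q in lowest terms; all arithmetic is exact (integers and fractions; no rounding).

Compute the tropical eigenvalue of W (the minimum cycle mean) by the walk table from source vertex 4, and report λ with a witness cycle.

q=0: [∞, ∞, ∞, 0, ∞, ∞]
q=1: [13, 8, 11, 13, -1, -8]
q=2: [-10, 17, 6, -2, -2, 1]
q=3: [-1, 6, -15, -11, -3, -12]
q=4: [-14, -3, -6, -4, -12, -19]
q=5: [-21, 3, -19, -15, -13, -16]
q=6: [-18, -7, -26, -22, -16, -23]
Optimal cycle mean attained by: cycle 1->4->6->1, total (-1) + (-8) + (-2), length 3.
Answer: λ = -11/3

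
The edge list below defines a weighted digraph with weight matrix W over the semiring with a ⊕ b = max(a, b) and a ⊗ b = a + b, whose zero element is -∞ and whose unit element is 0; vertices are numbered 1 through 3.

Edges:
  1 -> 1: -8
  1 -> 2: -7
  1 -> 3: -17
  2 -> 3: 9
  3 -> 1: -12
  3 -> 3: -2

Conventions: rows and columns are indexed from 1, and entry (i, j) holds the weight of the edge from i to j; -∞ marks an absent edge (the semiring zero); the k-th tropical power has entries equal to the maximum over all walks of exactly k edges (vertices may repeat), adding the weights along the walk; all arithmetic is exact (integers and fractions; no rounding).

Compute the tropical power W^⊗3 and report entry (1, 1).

W^⊗2:
  [-16, -15, 2]
  [-3, -∞, 7]
  [-14, -19, -4]
W^⊗3:
  [-10, -23, 0]
  [-5, -10, 5]
  [-16, -21, -6]
Key observation: the optimum is the walk 1->2->3->1, with weight (-7) + 9 + (-12) = -10.
Optimal value attained by: walk 1->2->3->1.
Answer: (W^⊗3)[1][1] = -10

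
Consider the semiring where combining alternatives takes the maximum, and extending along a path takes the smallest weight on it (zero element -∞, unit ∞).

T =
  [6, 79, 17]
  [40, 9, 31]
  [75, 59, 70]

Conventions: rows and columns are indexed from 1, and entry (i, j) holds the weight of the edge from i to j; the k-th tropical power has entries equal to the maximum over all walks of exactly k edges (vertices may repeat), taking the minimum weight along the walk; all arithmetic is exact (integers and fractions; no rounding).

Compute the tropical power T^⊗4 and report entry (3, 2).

T^⊗2:
  [40, 17, 31]
  [31, 40, 31]
  [70, 75, 70]
T^⊗3:
  [31, 40, 31]
  [40, 31, 31]
  [70, 70, 70]
T^⊗4:
  [40, 31, 31]
  [31, 40, 31]
  [70, 70, 70]
Key observation: the optimum is the walk 3->3->3->1->2, with weight 70 min 70 min 75 min 79 = 70.
Optimal value attained by: walk 3->3->3->1->2.
Answer: (T^⊗4)[3][2] = 70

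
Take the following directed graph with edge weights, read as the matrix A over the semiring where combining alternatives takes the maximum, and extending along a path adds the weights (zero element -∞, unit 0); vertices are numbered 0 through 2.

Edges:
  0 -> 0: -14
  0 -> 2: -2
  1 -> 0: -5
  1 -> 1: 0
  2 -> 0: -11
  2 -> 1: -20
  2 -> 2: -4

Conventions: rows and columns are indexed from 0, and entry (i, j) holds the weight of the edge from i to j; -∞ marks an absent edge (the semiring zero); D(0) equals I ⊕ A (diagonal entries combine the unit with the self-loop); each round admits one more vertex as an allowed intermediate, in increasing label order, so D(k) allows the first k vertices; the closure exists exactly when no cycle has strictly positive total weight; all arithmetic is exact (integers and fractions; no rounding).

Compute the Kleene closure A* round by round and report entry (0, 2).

D(0):
  [0, -∞, -2]
  [-5, 0, -∞]
  [-11, -20, 0]
D(1):
  [0, -∞, -2]
  [-5, 0, -7]
  [-11, -20, 0]
D(2):
  [0, -∞, -2]
  [-5, 0, -7]
  [-11, -20, 0]
D(3):
  [0, -22, -2]
  [-5, 0, -7]
  [-11, -20, 0]
Answer: A*[0][2] = -2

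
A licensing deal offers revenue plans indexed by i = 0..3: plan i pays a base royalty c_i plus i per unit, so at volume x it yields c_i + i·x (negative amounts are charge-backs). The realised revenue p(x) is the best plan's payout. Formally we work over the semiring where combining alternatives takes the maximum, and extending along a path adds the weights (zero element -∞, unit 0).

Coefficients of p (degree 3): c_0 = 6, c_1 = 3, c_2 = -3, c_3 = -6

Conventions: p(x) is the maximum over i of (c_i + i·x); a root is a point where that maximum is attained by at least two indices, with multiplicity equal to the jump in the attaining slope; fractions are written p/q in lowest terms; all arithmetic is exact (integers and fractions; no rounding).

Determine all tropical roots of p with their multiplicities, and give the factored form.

hull edge (i=0, c=6) to (i=1, c=3): slope -3, span 1
hull edge (i=1, c=3) to (i=3, c=-6): slope -9/2, span 2
Factored form: p(x) = -6 ⊗ (x ⊕ 3) ⊗ (x ⊕ 9/2) ⊗ (x ⊕ 9/2)
Answer: roots = 3 (mult 1), 9/2 (mult 2)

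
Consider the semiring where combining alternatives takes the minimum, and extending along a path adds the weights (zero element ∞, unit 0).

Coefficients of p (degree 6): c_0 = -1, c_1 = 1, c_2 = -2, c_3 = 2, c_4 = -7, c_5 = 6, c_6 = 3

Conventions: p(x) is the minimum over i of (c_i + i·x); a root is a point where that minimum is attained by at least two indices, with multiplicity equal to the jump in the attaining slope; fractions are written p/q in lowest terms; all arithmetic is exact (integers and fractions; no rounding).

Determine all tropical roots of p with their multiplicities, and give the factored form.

hull edge (i=0, c=-1) to (i=4, c=-7): slope -3/2, span 4
hull edge (i=4, c=-7) to (i=6, c=3): slope 5, span 2
Factored form: p(x) = 3 ⊗ (x ⊕ (-5)) ⊗ (x ⊕ (-5)) ⊗ (x ⊕ 3/2) ⊗ (x ⊕ 3/2) ⊗ (x ⊕ 3/2) ⊗ (x ⊕ 3/2)
Answer: roots = -5 (mult 2), 3/2 (mult 4)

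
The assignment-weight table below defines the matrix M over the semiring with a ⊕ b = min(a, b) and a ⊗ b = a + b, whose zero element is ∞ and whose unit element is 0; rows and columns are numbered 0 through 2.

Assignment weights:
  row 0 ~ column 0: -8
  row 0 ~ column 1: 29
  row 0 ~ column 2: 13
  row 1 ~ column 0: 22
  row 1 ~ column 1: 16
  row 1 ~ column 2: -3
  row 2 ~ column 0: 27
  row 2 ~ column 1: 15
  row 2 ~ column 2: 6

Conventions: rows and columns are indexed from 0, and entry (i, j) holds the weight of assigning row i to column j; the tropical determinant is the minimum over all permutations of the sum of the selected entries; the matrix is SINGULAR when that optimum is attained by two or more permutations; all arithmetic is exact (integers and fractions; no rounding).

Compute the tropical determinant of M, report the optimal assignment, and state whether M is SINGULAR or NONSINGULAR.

σ = (0, 1, 2): (-8) + 16 + 6 = 14
σ = (0, 2, 1): (-8) + (-3) + 15 = 4
σ = (1, 0, 2): 29 + 22 + 6 = 57
σ = (1, 2, 0): 29 + (-3) + 27 = 53
σ = (2, 0, 1): 13 + 22 + 15 = 50
σ = (2, 1, 0): 13 + 16 + 27 = 56
Optimal value attained by: σ = (0, 2, 1).
Answer: det⊕(M) = 4; verdict: NONSINGULAR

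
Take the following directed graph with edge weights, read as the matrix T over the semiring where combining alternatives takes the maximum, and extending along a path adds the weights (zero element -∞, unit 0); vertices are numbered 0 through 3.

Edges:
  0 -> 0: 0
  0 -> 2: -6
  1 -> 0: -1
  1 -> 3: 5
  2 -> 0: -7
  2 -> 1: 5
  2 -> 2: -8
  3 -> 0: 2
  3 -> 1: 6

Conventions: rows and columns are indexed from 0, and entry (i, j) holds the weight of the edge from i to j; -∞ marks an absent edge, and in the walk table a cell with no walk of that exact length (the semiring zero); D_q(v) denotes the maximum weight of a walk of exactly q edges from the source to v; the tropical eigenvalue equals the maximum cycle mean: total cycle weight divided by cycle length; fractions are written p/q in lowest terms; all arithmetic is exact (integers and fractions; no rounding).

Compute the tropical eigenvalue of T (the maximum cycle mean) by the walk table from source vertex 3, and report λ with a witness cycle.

q=0: [-∞, -∞, -∞, 0]
q=1: [2, 6, -∞, -∞]
q=2: [5, -∞, -4, 11]
q=3: [13, 17, -1, -∞]
q=4: [16, 4, 7, 22]
Optimal cycle mean attained by: cycle 1->3->1, total 5 + 6, length 2.
Answer: λ = 11/2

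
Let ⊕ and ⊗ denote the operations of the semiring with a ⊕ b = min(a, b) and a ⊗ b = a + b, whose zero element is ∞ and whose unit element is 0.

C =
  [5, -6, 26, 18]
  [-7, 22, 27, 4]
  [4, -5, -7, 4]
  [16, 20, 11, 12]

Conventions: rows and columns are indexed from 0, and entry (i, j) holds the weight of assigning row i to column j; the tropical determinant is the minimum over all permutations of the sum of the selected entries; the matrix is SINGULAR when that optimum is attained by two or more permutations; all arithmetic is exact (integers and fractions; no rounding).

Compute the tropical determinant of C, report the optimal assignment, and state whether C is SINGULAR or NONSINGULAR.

σ = (0, 1, 2, 3): 5 + 22 + (-7) + 12 = 32
σ = (0, 1, 3, 2): 5 + 22 + 4 + 11 = 42
σ = (0, 2, 1, 3): 5 + 27 + (-5) + 12 = 39
σ = (0, 2, 3, 1): 5 + 27 + 4 + 20 = 56
σ = (0, 3, 1, 2): 5 + 4 + (-5) + 11 = 15
σ = (0, 3, 2, 1): 5 + 4 + (-7) + 20 = 22
σ = (1, 0, 2, 3): (-6) + (-7) + (-7) + 12 = -8
σ = (1, 0, 3, 2): (-6) + (-7) + 4 + 11 = 2
σ = (1, 2, 0, 3): (-6) + 27 + 4 + 12 = 37
σ = (1, 2, 3, 0): (-6) + 27 + 4 + 16 = 41
σ = (1, 3, 0, 2): (-6) + 4 + 4 + 11 = 13
σ = (1, 3, 2, 0): (-6) + 4 + (-7) + 16 = 7
σ = (2, 0, 1, 3): 26 + (-7) + (-5) + 12 = 26
σ = (2, 0, 3, 1): 26 + (-7) + 4 + 20 = 43
σ = (2, 1, 0, 3): 26 + 22 + 4 + 12 = 64
σ = (2, 1, 3, 0): 26 + 22 + 4 + 16 = 68
σ = (2, 3, 0, 1): 26 + 4 + 4 + 20 = 54
σ = (2, 3, 1, 0): 26 + 4 + (-5) + 16 = 41
σ = (3, 0, 1, 2): 18 + (-7) + (-5) + 11 = 17
σ = (3, 0, 2, 1): 18 + (-7) + (-7) + 20 = 24
σ = (3, 1, 0, 2): 18 + 22 + 4 + 11 = 55
σ = (3, 1, 2, 0): 18 + 22 + (-7) + 16 = 49
σ = (3, 2, 0, 1): 18 + 27 + 4 + 20 = 69
σ = (3, 2, 1, 0): 18 + 27 + (-5) + 16 = 56
Optimal value attained by: σ = (1, 0, 2, 3).
Answer: det⊕(C) = -8; verdict: NONSINGULAR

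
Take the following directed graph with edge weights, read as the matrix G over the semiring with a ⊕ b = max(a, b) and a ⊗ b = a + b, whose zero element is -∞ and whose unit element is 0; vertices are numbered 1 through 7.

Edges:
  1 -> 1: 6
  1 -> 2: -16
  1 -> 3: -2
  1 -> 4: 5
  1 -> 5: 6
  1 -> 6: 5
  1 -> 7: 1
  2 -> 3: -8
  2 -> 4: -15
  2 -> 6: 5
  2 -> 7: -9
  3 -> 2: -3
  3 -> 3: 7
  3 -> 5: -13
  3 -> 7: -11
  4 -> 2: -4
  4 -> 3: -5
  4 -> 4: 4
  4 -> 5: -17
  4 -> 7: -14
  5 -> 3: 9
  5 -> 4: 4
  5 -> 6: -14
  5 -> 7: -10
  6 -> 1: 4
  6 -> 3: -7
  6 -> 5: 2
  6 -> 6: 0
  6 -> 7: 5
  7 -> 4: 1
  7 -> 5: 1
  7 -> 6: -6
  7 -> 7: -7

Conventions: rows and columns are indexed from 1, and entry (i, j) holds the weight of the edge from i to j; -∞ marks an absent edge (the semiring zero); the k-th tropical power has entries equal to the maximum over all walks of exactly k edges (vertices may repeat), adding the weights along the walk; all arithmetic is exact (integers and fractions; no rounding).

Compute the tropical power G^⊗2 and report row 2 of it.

G^⊗2:
  [12, 1, 15, 11, 12, 11, 10]
  [9, -11, -1, -8, 7, 5, 10]
  [-∞, 4, 14, -9, -6, 2, -4]
  [-∞, 0, 2, 8, -13, 1, -10]
  [-10, 6, 16, 8, -4, -14, -2]
  [10, -10, 11, 9, 10, 9, 5]
  [-2, -3, 10, 5, -4, -6, -1]
Answer: row 2 of G^⊗2 = [9, -11, -1, -8, 7, 5, 10]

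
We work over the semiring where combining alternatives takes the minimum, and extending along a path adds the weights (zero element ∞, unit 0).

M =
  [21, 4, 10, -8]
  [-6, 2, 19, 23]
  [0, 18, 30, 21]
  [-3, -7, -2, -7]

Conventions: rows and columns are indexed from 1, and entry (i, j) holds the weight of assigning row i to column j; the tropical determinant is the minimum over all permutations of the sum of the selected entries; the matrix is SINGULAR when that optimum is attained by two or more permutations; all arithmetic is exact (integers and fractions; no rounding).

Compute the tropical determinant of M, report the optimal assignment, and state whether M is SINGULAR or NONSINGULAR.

σ = (1, 2, 3, 4): 21 + 2 + 30 + (-7) = 46
σ = (1, 2, 4, 3): 21 + 2 + 21 + (-2) = 42
σ = (1, 3, 2, 4): 21 + 19 + 18 + (-7) = 51
σ = (1, 3, 4, 2): 21 + 19 + 21 + (-7) = 54
σ = (1, 4, 2, 3): 21 + 23 + 18 + (-2) = 60
σ = (1, 4, 3, 2): 21 + 23 + 30 + (-7) = 67
σ = (2, 1, 3, 4): 4 + (-6) + 30 + (-7) = 21
σ = (2, 1, 4, 3): 4 + (-6) + 21 + (-2) = 17
σ = (2, 3, 1, 4): 4 + 19 + 0 + (-7) = 16
σ = (2, 3, 4, 1): 4 + 19 + 21 + (-3) = 41
σ = (2, 4, 1, 3): 4 + 23 + 0 + (-2) = 25
σ = (2, 4, 3, 1): 4 + 23 + 30 + (-3) = 54
σ = (3, 1, 2, 4): 10 + (-6) + 18 + (-7) = 15
σ = (3, 1, 4, 2): 10 + (-6) + 21 + (-7) = 18
σ = (3, 2, 1, 4): 10 + 2 + 0 + (-7) = 5
σ = (3, 2, 4, 1): 10 + 2 + 21 + (-3) = 30
σ = (3, 4, 1, 2): 10 + 23 + 0 + (-7) = 26
σ = (3, 4, 2, 1): 10 + 23 + 18 + (-3) = 48
σ = (4, 1, 2, 3): (-8) + (-6) + 18 + (-2) = 2
σ = (4, 1, 3, 2): (-8) + (-6) + 30 + (-7) = 9
σ = (4, 2, 1, 3): (-8) + 2 + 0 + (-2) = -8
σ = (4, 2, 3, 1): (-8) + 2 + 30 + (-3) = 21
σ = (4, 3, 1, 2): (-8) + 19 + 0 + (-7) = 4
σ = (4, 3, 2, 1): (-8) + 19 + 18 + (-3) = 26
Optimal value attained by: σ = (4, 2, 1, 3).
Answer: det⊕(M) = -8; verdict: NONSINGULAR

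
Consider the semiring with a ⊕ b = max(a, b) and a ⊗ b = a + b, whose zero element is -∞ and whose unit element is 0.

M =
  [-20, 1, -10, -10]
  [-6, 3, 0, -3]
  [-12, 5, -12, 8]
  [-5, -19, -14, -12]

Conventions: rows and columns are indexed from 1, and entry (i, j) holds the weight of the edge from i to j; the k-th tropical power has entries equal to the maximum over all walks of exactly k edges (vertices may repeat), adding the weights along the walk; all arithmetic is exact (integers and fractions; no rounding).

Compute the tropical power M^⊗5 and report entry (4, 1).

M^⊗2:
  [-5, 4, 1, -2]
  [-3, 6, 3, 8]
  [3, 8, 5, 2]
  [-17, -4, -15, -6]
M^⊗3:
  [-2, 7, 4, 9]
  [3, 9, 6, 11]
  [2, 11, 8, 13]
  [-10, -1, -4, -7]
M^⊗4:
  [4, 10, 7, 12]
  [6, 12, 9, 14]
  [8, 14, 11, 16]
  [-7, 2, -1, 4]
M^⊗5:
  [7, 13, 10, 15]
  [9, 15, 12, 17]
  [11, 17, 14, 19]
  [-1, 5, 2, 7]
Key observation: the optimum is the walk 4->1->2->3->4->1, with weight (-5) + 1 + 0 + 8 + (-5) = -1.
Optimal value attained by: walk 4->1->2->3->4->1.
Answer: (M^⊗5)[4][1] = -1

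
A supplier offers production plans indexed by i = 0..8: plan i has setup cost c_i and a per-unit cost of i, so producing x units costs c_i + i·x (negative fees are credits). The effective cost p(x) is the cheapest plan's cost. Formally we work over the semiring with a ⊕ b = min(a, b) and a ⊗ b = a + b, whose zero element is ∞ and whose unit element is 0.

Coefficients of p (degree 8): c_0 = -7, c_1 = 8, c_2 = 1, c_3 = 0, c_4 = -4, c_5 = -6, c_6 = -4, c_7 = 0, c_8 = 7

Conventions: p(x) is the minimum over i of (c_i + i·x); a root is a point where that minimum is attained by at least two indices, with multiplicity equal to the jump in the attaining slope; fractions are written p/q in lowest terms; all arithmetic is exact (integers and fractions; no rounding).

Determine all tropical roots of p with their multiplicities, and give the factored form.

hull edge (i=0, c=-7) to (i=5, c=-6): slope 1/5, span 5
hull edge (i=5, c=-6) to (i=6, c=-4): slope 2, span 1
hull edge (i=6, c=-4) to (i=7, c=0): slope 4, span 1
hull edge (i=7, c=0) to (i=8, c=7): slope 7, span 1
Factored form: p(x) = 7 ⊗ (x ⊕ (-7)) ⊗ (x ⊕ (-4)) ⊗ (x ⊕ (-2)) ⊗ (x ⊕ (-1/5)) ⊗ (x ⊕ (-1/5)) ⊗ (x ⊕ (-1/5)) ⊗ (x ⊕ (-1/5)) ⊗ (x ⊕ (-1/5))
Answer: roots = -7 (mult 1), -4 (mult 1), -2 (mult 1), -1/5 (mult 5)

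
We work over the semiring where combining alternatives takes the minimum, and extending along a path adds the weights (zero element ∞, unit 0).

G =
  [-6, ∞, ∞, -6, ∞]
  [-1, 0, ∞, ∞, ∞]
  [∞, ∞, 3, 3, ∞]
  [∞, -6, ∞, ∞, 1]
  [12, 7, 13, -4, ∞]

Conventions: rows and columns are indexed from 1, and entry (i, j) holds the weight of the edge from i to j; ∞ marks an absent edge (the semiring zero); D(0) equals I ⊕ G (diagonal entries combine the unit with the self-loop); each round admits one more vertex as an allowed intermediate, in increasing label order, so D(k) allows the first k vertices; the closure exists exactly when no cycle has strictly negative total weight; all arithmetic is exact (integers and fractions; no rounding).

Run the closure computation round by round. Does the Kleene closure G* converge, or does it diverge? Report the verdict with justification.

Detection: at round 0, diagonal entry (1, 1) turns strictly negative.
Key observation: the cycle 1->1 has total weight (-6), which is strictly negative.
Answer: DIVERGES — negative cycle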